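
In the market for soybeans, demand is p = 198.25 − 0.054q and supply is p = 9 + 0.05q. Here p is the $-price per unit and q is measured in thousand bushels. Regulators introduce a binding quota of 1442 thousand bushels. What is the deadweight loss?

$7418.63 thousand

Competitive equilibrium: 198.25 − 0.054q = 9 + 0.05q → q* = 1819.7115, p* = 99.9856.
At q = 1442: demand price = 198.25 − 0.054·1442 = 120.382; supply price = 9 + 0.05·1442 = 81.1.
Δq = 1819.7115 − 1442 = 377.7115; wedge = 120.382 − 81.1 = 39.282.
The triangle = ½ × 377.7115 × 39.282 = $7418.63 thousand.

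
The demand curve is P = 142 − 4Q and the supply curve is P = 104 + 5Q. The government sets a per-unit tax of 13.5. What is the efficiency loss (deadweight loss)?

10.125

Competitive equilibrium: 142 − 4Q = 104 + 5Q → Q* = 4.2222, P* = 125.1111.
With the tax, the buyer price exceeds the seller price by 13.5: (142 − 4Q) − (104 + 5Q) = 13.5 → Q' = 2.7222.
ΔQ = 4.2222 − 2.7222 = 1.5; the wedge equals the tax, 13.5.
The triangle = ½ × 1.5 × 13.5 = 10.125.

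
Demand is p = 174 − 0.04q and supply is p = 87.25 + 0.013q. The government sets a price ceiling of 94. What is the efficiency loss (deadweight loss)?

Competitive equilibrium: 174 − 0.04q = 87.25 + 0.013q → q* = 1636.79245, p* = 108.5283.
At the ceiling p = 94, quantity supplied = (94 − 87.25)/0.013 = 519.23077.
Willingness to pay at q' = 519.23077: 174 − 0.04·519.23077 = 153.23077.
Δq = 1636.79245 − 519.23077 = 1117.56168; wedge = 153.23077 − 94 = 59.23077.
Welfare loss = ½ × 1117.56168 × 59.23077 = 33097.02.

33097.02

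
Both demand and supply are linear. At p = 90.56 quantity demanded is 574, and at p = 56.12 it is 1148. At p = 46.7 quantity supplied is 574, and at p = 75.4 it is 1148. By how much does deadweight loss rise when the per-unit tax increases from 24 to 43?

Demand slope = (56.12 − 90.56)/(1148 − 574) = −0.06, so p = 125 − 0.06q.
Supply slope = (75.4 − 46.7)/(1148 − 574) = 0.05, so p = 18 + 0.05q.
Competitive equilibrium: 125 − 0.06q = 18 + 0.05q → q* = 972.7273, p* = 66.6364.
For a per-unit tax t: Δq = t/0.11, so DWL = ½·t·(t/0.11) = t²/0.22.
At t = 24: DWL = 2618.182. At t = 43: DWL = 8404.545.
Increase = 8404.545 − 2618.182 = 5786.36.

5786.36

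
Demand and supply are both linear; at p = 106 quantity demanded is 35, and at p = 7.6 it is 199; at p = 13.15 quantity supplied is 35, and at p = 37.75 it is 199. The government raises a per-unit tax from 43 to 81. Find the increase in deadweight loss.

Demand slope = (7.6 − 106)/(199 − 35) = −0.6, so p = 127 − 0.6q.
Supply slope = (37.75 − 13.15)/(199 − 35) = 0.15, so p = 7.9 + 0.15q.
Competitive equilibrium: 127 − 0.6q = 7.9 + 0.15q → q* = 158.8, p* = 31.72.
For a per-unit tax t: Δq = t/0.75, so DWL = ½·t·(t/0.75) = t²/1.5.
At t = 43: DWL = 1232.667. At t = 81: DWL = 4374.
Increase = 4374 − 1232.667 = 3141.33.

3141.33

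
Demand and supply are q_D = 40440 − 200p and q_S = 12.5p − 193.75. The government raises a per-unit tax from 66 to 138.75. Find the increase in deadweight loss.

In inverse form: demand p = 202.2 − 0.005q, supply p = 15.5 + 0.08q.
Competitive equilibrium: 202.2 − 0.005q = 15.5 + 0.08q → q* = 2196.4706, p* = 191.2176.
For a per-unit tax t: Δq = t/0.085, so DWL = ½·t·(t/0.085) = t²/0.17.
At t = 66: DWL = 25623.529. At t = 138.75: DWL = 113244.485.
Increase = 113244.485 − 25623.529 = 87620.96.

87620.96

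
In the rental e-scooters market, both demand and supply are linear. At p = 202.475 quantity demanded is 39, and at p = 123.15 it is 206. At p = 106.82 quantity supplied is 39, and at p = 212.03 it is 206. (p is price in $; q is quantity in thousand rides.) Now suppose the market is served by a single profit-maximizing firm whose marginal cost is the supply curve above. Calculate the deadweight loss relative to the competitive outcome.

Demand slope = (123.15 − 202.475)/(206 − 39) = −0.475, so p = 221 − 0.475q.
Supply slope = (212.03 − 106.82)/(206 − 39) = 0.63, so p = 82.25 + 0.63q.
Competitive equilibrium: 221 − 0.475q = 82.25 + 0.63q → q* = 125.5656, p* = 161.3563.
Marginal revenue: MR = 221 − 0.95q. Set MR = MC: 221 − 0.95q = 82.25 + 0.63q → q_m = 87.8165.
Price p_m = 221 − 0.475·87.8165 = 179.2872; MC(q_m) = 82.25 + 0.63·87.8165 = 137.5744.
Competitive q* = 125.5656, so Δq = 37.7491; wedge = 179.2872 − 137.5744 = 41.7128.
The triangle = ½ × 37.7491 × 41.7128 = $787.31 thousand.

$787.31 thousand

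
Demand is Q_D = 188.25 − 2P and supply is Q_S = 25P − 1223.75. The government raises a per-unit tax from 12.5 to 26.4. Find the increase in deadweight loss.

In inverse form: demand P = 94.125 − 0.5Q, supply P = 48.95 + 0.04Q.
Competitive equilibrium: 94.125 − 0.5Q = 48.95 + 0.04Q → Q* = 83.6574, P* = 52.2963.
For a per-unit tax t: ΔQ = t/0.54, so DWL = ½·t·(t/0.54) = t²/1.08.
At t = 12.5: DWL = 144.676. At t = 26.4: DWL = 645.333.
Increase = 645.333 − 144.676 = 500.66.

500.66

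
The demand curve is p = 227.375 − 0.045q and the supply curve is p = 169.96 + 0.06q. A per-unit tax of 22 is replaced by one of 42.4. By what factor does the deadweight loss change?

Competitive equilibrium: 227.375 − 0.045q = 169.96 + 0.06q → q* = 546.8095, p* = 202.7686.
For a per-unit tax t: Δq = t/0.105, so DWL = ½·t·(t/0.105) = t²/0.21.
At t = 22: DWL = 2304.762. At t = 42.4: DWL = 8560.762.
Ratio = (42.4/22)² = 3.714.

3.714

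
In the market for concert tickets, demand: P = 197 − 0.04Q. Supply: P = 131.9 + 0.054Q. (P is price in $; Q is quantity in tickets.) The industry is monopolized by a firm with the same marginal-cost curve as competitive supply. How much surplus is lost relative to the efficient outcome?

Competitive equilibrium: 197 − 0.04Q = 131.9 + 0.054Q → Q* = 692.5532, P* = 169.2979.
Marginal revenue: MR = 197 − 0.08Q. Set MR = MC: 197 − 0.08Q = 131.9 + 0.054Q → Q_m = 485.8209.
Price P_m = 197 − 0.04·485.8209 = 177.5672; MC(Q_m) = 131.9 + 0.054·485.8209 = 158.1343.
Competitive Q* = 692.5532, so ΔQ = 206.7323; wedge = 177.5672 − 158.1343 = 19.4329.
The triangle = ½ × 206.7323 × 19.4329 = $2008.70.

$2008.70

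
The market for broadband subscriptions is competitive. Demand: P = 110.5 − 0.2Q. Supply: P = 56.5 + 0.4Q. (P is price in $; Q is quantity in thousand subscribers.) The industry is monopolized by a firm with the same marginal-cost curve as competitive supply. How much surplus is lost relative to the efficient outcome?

$151.875 thousand

Competitive equilibrium: 110.5 − 0.2Q = 56.5 + 0.4Q → Q* = 90, P* = 92.5.
Marginal revenue: MR = 110.5 − 0.4Q. Set MR = MC: 110.5 − 0.4Q = 56.5 + 0.4Q → Q_m = 67.5.
Price P_m = 110.5 − 0.2·67.5 = 97; MC(Q_m) = 56.5 + 0.4·67.5 = 83.5.
Competitive Q* = 90, so ΔQ = 22.5; wedge = 97 − 83.5 = 13.5.
Welfare loss = ½ × 22.5 × 13.5 = $151.875 thousand.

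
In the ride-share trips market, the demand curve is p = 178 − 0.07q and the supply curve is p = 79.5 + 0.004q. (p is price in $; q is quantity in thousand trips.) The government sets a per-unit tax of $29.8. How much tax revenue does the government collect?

$27665.68 thousand

Competitive equilibrium: 178 − 0.07q = 79.5 + 0.004q → q* = 1331.0811, p* = 84.8243.
With the tax, the buyer price exceeds the seller price by 29.8: (178 − 0.07q) − (79.5 + 0.004q) = 29.8 → q' = 928.3784.
Tax revenue = 29.8 × 928.3784 = $27665.68 thousand.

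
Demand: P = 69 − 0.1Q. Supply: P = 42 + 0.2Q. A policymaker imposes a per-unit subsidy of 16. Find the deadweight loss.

Competitive equilibrium: 69 − 0.1Q = 42 + 0.2Q → Q* = 90, P* = 60.
The subsidy lowers effective supply by 16: P = 26 + 0.2Q.
New quantity: 69 − 0.1Q = 26 + 0.2Q → Q' = 143.3333.
Overproduction ΔQ = 143.3333 − 90 = 53.3333; wedge = subsidy = 16.
DWL = ½ × 53.3333 × 16 = 426.67.

426.67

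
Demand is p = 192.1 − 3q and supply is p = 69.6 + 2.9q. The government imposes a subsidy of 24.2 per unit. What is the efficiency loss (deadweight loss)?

49.63

Competitive equilibrium: 192.1 − 3q = 69.6 + 2.9q → q* = 20.7627, p* = 129.8119.
The subsidy lowers effective supply by 24.2: p = 45.4 + 2.9q.
New quantity: 192.1 − 3q = 45.4 + 2.9q → q' = 24.8644.
Overproduction Δq = 24.8644 − 20.7627 = 4.1017; wedge = subsidy = 24.2.
Deadweight loss = ½ × 4.1017 × 24.2 = 49.63.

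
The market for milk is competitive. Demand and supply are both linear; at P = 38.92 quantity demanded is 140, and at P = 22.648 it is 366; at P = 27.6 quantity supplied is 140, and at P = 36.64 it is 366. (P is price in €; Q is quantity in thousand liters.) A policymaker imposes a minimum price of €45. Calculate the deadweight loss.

€1927.30 thousand

Demand slope = (22.648 − 38.92)/(366 − 140) = −0.072, so P = 49 − 0.072Q.
Supply slope = (36.64 − 27.6)/(366 − 140) = 0.04, so P = 22 + 0.04Q.
Competitive equilibrium: 49 − 0.072Q = 22 + 0.04Q → Q* = 241.07143, P* = 31.64286.
At the floor P = 45, quantity demanded = (49 − 45)/0.072 = 55.55556.
Sellers' marginal cost at Q' = 55.55556: 22 + 0.04·55.55556 = 24.22222.
ΔQ = 241.07143 − 55.55556 = 185.51587; wedge = 45 − 24.22222 = 20.77778.
Welfare loss = ½ × 185.51587 × 20.77778 = €1927.30 thousand.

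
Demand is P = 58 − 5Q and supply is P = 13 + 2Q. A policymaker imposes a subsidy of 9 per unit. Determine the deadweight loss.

5.79

Competitive equilibrium: 58 − 5Q = 13 + 2Q → Q* = 6.4286, P* = 25.8571.
The subsidy lowers effective supply by 9: P = 4 + 2Q.
New quantity: 58 − 5Q = 4 + 2Q → Q' = 7.7143.
Overproduction ΔQ = 7.7143 − 6.4286 = 1.2857; wedge = subsidy = 9.
Welfare loss = ½ × 1.2857 × 9 = 5.79.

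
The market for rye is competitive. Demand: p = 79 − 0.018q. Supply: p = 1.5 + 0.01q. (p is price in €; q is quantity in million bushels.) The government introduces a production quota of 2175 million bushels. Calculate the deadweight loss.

Competitive equilibrium: 79 − 0.018q = 1.5 + 0.01q → q* = 2767.8571, p* = 29.1786.
At q = 2175: demand price = 79 − 0.018·2175 = 39.85; supply price = 1.5 + 0.01·2175 = 23.25.
Δq = 2767.8571 − 2175 = 592.8571; wedge = 39.85 − 23.25 = 16.6.
Deadweight loss = ½ × 592.8571 × 16.6 = €4920.71 million.

€4920.71 million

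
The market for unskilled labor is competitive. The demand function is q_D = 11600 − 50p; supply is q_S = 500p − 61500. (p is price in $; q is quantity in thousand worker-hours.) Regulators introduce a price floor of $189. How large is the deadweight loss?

$86520.23 thousand

In inverse form: demand p = 232 − 0.02q, supply p = 123 + 0.002q.
Competitive equilibrium: 232 − 0.02q = 123 + 0.002q → q* = 4954.5455, p* = 132.9091.
At the floor p = 189, quantity demanded = (232 − 189)/0.02 = 2150.
Sellers' marginal cost at q' = 2150: 123 + 0.002·2150 = 127.3.
Δq = 4954.5455 − 2150 = 2804.5455; wedge = 189 − 127.3 = 61.7.
Welfare loss = ½ × 2804.5455 × 61.7 = $86520.23 thousand.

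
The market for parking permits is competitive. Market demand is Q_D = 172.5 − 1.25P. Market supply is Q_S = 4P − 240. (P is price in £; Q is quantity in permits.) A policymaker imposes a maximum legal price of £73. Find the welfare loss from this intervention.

£260.74

In inverse form: demand P = 138 − 0.8Q, supply P = 60 + 0.25Q.
Competitive equilibrium: 138 − 0.8Q = 60 + 0.25Q → Q* = 74.2857, P* = 78.5714.
At the ceiling P = 73, quantity supplied = (73 − 60)/0.25 = 52.
Willingness to pay at Q' = 52: 138 − 0.8·52 = 96.4.
ΔQ = 74.2857 − 52 = 22.2857; wedge = 96.4 − 73 = 23.4.
Welfare loss = ½ × 22.2857 × 23.4 = £260.74.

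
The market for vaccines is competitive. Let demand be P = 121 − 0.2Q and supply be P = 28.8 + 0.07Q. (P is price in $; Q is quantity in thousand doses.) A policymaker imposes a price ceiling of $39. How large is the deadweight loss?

$5173.85 thousand

Competitive equilibrium: 121 − 0.2Q = 28.8 + 0.07Q → Q* = 341.48148, P* = 52.7037.
At the ceiling P = 39, quantity supplied = (39 − 28.8)/0.07 = 145.71429.
Willingness to pay at Q' = 145.71429: 121 − 0.2·145.71429 = 91.85714.
ΔQ = 341.48148 − 145.71429 = 195.76719; wedge = 91.85714 − 39 = 52.85714.
Welfare loss = ½ × 195.76719 × 52.85714 = $5173.85 thousand.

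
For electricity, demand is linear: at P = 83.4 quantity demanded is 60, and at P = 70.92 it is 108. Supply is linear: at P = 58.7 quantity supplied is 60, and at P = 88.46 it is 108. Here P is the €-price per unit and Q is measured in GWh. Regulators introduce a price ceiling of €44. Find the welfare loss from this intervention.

Demand slope = (70.92 − 83.4)/(108 − 60) = −0.26, so P = 99 − 0.26Q.
Supply slope = (88.46 − 58.7)/(108 − 60) = 0.62, so P = 21.5 + 0.62Q.
Competitive equilibrium: 99 − 0.26Q = 21.5 + 0.62Q → Q* = 88.0682, P* = 76.1023.
At the ceiling P = 44, quantity supplied = (44 − 21.5)/0.62 = 36.2903.
Willingness to pay at Q' = 36.2903: 99 − 0.26·36.2903 = 89.5645.
ΔQ = 88.0682 − 36.2903 = 51.7779; wedge = 89.5645 − 44 = 45.5645.
The triangle = ½ × 51.7779 × 45.5645 = €1179.62.

€1179.62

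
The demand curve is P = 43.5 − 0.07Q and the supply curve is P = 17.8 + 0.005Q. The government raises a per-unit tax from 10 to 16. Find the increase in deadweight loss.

Competitive equilibrium: 43.5 − 0.07Q = 17.8 + 0.005Q → Q* = 342.6667, P* = 19.5133.
For a per-unit tax t: ΔQ = t/0.075, so DWL = ½·t·(t/0.075) = t²/0.15.
At t = 10: DWL = 666.667. At t = 16: DWL = 1706.667.
Increase = 1706.667 − 666.667 = 1040.

1040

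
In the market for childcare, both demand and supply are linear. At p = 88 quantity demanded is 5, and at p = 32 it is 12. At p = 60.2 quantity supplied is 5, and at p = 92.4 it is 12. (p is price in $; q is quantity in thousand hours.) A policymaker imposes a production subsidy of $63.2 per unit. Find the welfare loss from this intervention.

$158.50 thousand

Demand slope = (32 − 88)/(12 − 5) = −8, so p = 128 − 8q.
Supply slope = (92.4 − 60.2)/(12 − 5) = 4.6, so p = 37.2 + 4.6q.
Competitive equilibrium: 128 − 8q = 37.2 + 4.6q → q* = 7.2063, p* = 70.3492.
The subsidy lowers effective supply by 63.2: p = 4.6q − 26.
New quantity: 128 − 8q = 4.6q − 26 → q' = 12.2222.
Overproduction Δq = 12.2222 − 7.2063 = 5.0159; wedge = subsidy = 63.2.
Welfare loss = ½ × 5.0159 × 63.2 = $158.50 thousand.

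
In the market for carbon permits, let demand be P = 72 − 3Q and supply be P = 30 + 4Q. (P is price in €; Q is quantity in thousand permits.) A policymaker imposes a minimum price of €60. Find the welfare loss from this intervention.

Competitive equilibrium: 72 − 3Q = 30 + 4Q → Q* = 6, P* = 54.
At the floor P = 60, quantity demanded = (72 − 60)/3 = 4.
Sellers' marginal cost at Q' = 4: 30 + 4·4 = 46.
ΔQ = 6 − 4 = 2; wedge = 60 − 46 = 14.
Welfare loss = ½ × 2 × 14 = €14 thousand.

€14 thousand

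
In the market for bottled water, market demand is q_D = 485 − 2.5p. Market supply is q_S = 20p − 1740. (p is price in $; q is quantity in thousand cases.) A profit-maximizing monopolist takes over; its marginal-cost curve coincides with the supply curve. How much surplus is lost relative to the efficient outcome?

In inverse form: demand p = 194 − 0.4q, supply p = 87 + 0.05q.
Competitive equilibrium: 194 − 0.4q = 87 + 0.05q → q* = 237.7778, p* = 98.8889.
Marginal revenue: MR = 194 − 0.8q. Set MR = MC: 194 − 0.8q = 87 + 0.05q → q_m = 125.8824.
Price p_m = 194 − 0.4·125.8824 = 143.647; MC(q_m) = 87 + 0.05·125.8824 = 93.2941.
Competitive q* = 237.7778, so Δq = 111.8954; wedge = 143.647 − 93.2941 = 50.3529.
DWL = ½ × 111.8954 × 50.3529 = $2817.13 thousand.

$2817.13 thousand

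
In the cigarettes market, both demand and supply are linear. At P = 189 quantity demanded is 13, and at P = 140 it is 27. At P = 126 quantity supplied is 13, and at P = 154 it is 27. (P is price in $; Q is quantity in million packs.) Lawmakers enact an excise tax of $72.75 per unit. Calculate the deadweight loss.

Demand slope = (140 − 189)/(27 − 13) = −3.5, so P = 234.5 − 3.5Q.
Supply slope = (154 − 126)/(27 − 13) = 2, so P = 100 + 2Q.
Competitive equilibrium: 234.5 − 3.5Q = 100 + 2Q → Q* = 24.4545, P* = 148.9091.
With the tax, the buyer price exceeds the seller price by 72.75: (234.5 − 3.5Q) − (100 + 2Q) = 72.75 → Q' = 11.2273.
ΔQ = 24.4545 − 11.2273 = 13.2272; the wedge equals the tax, 72.75.
Welfare loss = ½ × 13.2272 × 72.75 = $481.14 million.

$481.14 million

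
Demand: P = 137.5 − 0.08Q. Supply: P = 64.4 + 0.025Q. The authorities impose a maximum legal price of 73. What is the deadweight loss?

Competitive equilibrium: 137.5 − 0.08Q = 64.4 + 0.025Q → Q* = 696.1905, P* = 81.8048.
At the ceiling P = 73, quantity supplied = (73 − 64.4)/0.025 = 344.
Willingness to pay at Q' = 344: 137.5 − 0.08·344 = 109.98.
ΔQ = 696.1905 − 344 = 352.1905; wedge = 109.98 − 73 = 36.98.
Deadweight loss = ½ × 352.1905 × 36.98 = 6512.

6512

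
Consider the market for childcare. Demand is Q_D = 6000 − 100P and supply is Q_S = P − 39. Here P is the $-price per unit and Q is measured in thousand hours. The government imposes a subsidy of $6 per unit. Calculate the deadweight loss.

$17.82 thousand

In inverse form: demand P = 60 − 0.01Q, supply P = 39 + Q.
Competitive equilibrium: 60 − 0.01Q = 39 + Q → Q* = 20.7921, P* = 59.7921.
The subsidy lowers effective supply by 6: P = 33 + Q.
New quantity: 60 − 0.01Q = 33 + Q → Q' = 26.7327.
Overproduction ΔQ = 26.7327 − 20.7921 = 5.9406; wedge = subsidy = 6.
Welfare loss = ½ × 5.9406 × 6 = $17.82 thousand.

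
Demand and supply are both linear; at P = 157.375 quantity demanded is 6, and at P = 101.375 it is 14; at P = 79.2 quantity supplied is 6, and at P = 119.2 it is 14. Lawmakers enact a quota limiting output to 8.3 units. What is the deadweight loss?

Demand slope = (101.375 − 157.375)/(14 − 6) = −7, so P = 199.375 − 7Q.
Supply slope = (119.2 − 79.2)/(14 − 6) = 5, so P = 49.2 + 5Q.
Competitive equilibrium: 199.375 − 7Q = 49.2 + 5Q → Q* = 12.5146, P* = 111.7729.
At Q = 8.3: demand price = 199.375 − 7·8.3 = 141.275; supply price = 49.2 + 5·8.3 = 90.7.
ΔQ = 12.5146 − 8.3 = 4.2146; wedge = 141.275 − 90.7 = 50.575.
DWL = ½ × 4.2146 × 50.575 = 106.58.

106.58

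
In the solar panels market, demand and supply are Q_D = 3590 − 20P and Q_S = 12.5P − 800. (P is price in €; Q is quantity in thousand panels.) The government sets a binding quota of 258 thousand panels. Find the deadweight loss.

In inverse form: demand P = 179.5 − 0.05Q, supply P = 64 + 0.08Q.
Competitive equilibrium: 179.5 − 0.05Q = 64 + 0.08Q → Q* = 888.4615, P* = 135.0769.
At Q = 258: demand price = 179.5 − 0.05·258 = 166.6; supply price = 64 + 0.08·258 = 84.64.
ΔQ = 888.4615 − 258 = 630.4615; wedge = 166.6 − 84.64 = 81.96.
Deadweight loss = ½ × 630.4615 × 81.96 = €25836.31 thousand.

€25836.31 thousand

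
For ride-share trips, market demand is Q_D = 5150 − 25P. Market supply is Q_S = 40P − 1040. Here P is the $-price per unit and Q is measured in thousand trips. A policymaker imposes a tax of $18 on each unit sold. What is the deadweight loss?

$2492.31 thousand

In inverse form: demand P = 206 − 0.04Q, supply P = 26 + 0.025Q.
Competitive equilibrium: 206 − 0.04Q = 26 + 0.025Q → Q* = 2769.2308, P* = 95.2308.
With the tax, the buyer price exceeds the seller price by 18: (206 − 0.04Q) − (26 + 0.025Q) = 18 → Q' = 2492.3077.
ΔQ = 2769.2308 − 2492.3077 = 276.9231; the wedge equals the tax, 18.
Deadweight loss = ½ × 276.9231 × 18 = $2492.31 thousand.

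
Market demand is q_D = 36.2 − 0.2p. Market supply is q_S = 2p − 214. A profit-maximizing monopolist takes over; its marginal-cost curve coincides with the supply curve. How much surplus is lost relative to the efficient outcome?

112.88

In inverse form: demand p = 181 − 5q, supply p = 107 + 0.5q.
Competitive equilibrium: 181 − 5q = 107 + 0.5q → q* = 13.4545, p* = 113.7273.
Marginal revenue: MR = 181 − 10q. Set MR = MC: 181 − 10q = 107 + 0.5q → q_m = 7.0476.
Price p_m = 181 − 5·7.0476 = 145.762; MC(q_m) = 107 + 0.5·7.0476 = 110.5238.
Competitive q* = 13.4545, so Δq = 6.4069; wedge = 145.762 − 110.5238 = 35.2382.
DWL = ½ × 6.4069 × 35.2382 = 112.88.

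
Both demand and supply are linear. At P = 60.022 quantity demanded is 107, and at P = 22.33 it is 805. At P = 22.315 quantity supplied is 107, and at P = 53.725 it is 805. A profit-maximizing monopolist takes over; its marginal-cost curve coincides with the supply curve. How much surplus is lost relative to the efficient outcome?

1467.69

Demand slope = (22.33 − 60.022)/(805 − 107) = −0.054, so P = 65.8 − 0.054Q.
Supply slope = (53.725 − 22.315)/(805 − 107) = 0.045, so P = 17.5 + 0.045Q.
Competitive equilibrium: 65.8 − 0.054Q = 17.5 + 0.045Q → Q* = 487.87879, P* = 39.45455.
Marginal revenue: MR = 65.8 − 0.108Q. Set MR = MC: 65.8 − 0.108Q = 17.5 + 0.045Q → Q_m = 315.68627.
Price P_m = 65.8 − 0.054·315.68627 = 48.75294; MC(Q_m) = 17.5 + 0.045·315.68627 = 31.70588.
Competitive Q* = 487.87879, so ΔQ = 172.19252; wedge = 48.75294 − 31.70588 = 17.04706.
DWL = ½ × 172.19252 × 17.04706 = 1467.69.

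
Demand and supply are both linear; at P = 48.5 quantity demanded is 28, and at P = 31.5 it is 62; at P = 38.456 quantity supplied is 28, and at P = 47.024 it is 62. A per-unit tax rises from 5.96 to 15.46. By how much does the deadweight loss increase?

135.30

Demand slope = (31.5 − 48.5)/(62 − 28) = −0.5, so P = 62.5 − 0.5Q.
Supply slope = (47.024 − 38.456)/(62 − 28) = 0.252, so P = 31.4 + 0.252Q.
Competitive equilibrium: 62.5 − 0.5Q = 31.4 + 0.252Q → Q* = 41.3564, P* = 41.8218.
For a per-unit tax t: ΔQ = t/0.752, so DWL = ½·t·(t/0.752) = t²/1.504.
At t = 5.96: DWL = 23.618. At t = 15.46: DWL = 158.917.
Increase = 158.917 − 23.618 = 135.30.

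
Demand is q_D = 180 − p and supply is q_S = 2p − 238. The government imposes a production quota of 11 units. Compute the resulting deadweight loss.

660.08

In inverse form: demand p = 180 − q, supply p = 119 + 0.5q.
Competitive equilibrium: 180 − q = 119 + 0.5q → q* = 40.6667, p* = 139.3333.
At q = 11: demand price = 180 − 1·11 = 169; supply price = 119 + 0.5·11 = 124.5.
Δq = 40.6667 − 11 = 29.6667; wedge = 169 − 124.5 = 44.5.
The triangle = ½ × 29.6667 × 44.5 = 660.08.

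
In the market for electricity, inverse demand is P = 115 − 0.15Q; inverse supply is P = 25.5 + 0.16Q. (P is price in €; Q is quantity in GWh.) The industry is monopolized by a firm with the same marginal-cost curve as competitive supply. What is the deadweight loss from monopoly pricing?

€1373.79

Competitive equilibrium: 115 − 0.15Q = 25.5 + 0.16Q → Q* = 288.7097, P* = 71.6935.
Marginal revenue: MR = 115 − 0.3Q. Set MR = MC: 115 − 0.3Q = 25.5 + 0.16Q → Q_m = 194.5652.
Price P_m = 115 − 0.15·194.5652 = 85.8152; MC(Q_m) = 25.5 + 0.16·194.5652 = 56.6304.
Competitive Q* = 288.7097, so ΔQ = 94.1445; wedge = 85.8152 − 56.6304 = 29.1848.
The triangle = ½ × 94.1445 × 29.1848 = €1373.79.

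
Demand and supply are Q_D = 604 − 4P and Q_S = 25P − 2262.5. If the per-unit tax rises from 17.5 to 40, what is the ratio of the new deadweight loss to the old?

In inverse form: demand P = 151 − 0.25Q, supply P = 90.5 + 0.04Q.
Competitive equilibrium: 151 − 0.25Q = 90.5 + 0.04Q → Q* = 208.6207, P* = 98.8448.
For a per-unit tax t: ΔQ = t/0.29, so DWL = ½·t·(t/0.29) = t²/0.58.
At t = 17.5: DWL = 528.017. At t = 40: DWL = 2758.621.
Ratio = (40/17.5)² = 5.224.

5.224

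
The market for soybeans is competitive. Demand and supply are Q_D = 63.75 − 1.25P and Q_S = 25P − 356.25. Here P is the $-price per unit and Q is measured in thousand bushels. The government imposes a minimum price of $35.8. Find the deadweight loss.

$257.28 thousand

In inverse form: demand P = 51 − 0.8Q, supply P = 14.25 + 0.04Q.
Competitive equilibrium: 51 − 0.8Q = 14.25 + 0.04Q → Q* = 43.75, P* = 16.
At the floor P = 35.8, quantity demanded = (51 − 35.8)/0.8 = 19.
Sellers' marginal cost at Q' = 19: 14.25 + 0.04·19 = 15.01.
ΔQ = 43.75 − 19 = 24.75; wedge = 35.8 − 15.01 = 20.79.
Deadweight loss = ½ × 24.75 × 20.79 = $257.28 thousand.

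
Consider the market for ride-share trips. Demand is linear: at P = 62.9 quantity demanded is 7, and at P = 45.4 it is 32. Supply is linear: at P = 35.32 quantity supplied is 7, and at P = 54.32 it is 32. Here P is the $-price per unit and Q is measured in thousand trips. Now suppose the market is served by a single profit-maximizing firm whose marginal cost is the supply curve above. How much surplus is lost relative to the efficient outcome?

$51.39 thousand

Demand slope = (45.4 − 62.9)/(32 − 7) = −0.7, so P = 67.8 − 0.7Q.
Supply slope = (54.32 − 35.32)/(32 − 7) = 0.76, so P = 30 + 0.76Q.
Competitive equilibrium: 67.8 − 0.7Q = 30 + 0.76Q → Q* = 25.8904, P* = 49.6767.
Marginal revenue: MR = 67.8 − 1.4Q. Set MR = MC: 67.8 − 1.4Q = 30 + 0.76Q → Q_m = 17.5.
Price P_m = 67.8 − 0.7·17.5 = 55.55; MC(Q_m) = 30 + 0.76·17.5 = 43.3.
Competitive Q* = 25.8904, so ΔQ = 8.3904; wedge = 55.55 − 43.3 = 12.25.
DWL = ½ × 8.3904 × 12.25 = $51.39 thousand.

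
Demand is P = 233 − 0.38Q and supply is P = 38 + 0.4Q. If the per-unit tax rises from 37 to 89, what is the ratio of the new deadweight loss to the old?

Competitive equilibrium: 233 − 0.38Q = 38 + 0.4Q → Q* = 250, P* = 138.
For a per-unit tax t: ΔQ = t/0.78, so DWL = ½·t·(t/0.78) = t²/1.56.
At t = 37: DWL = 877.564. At t = 89: DWL = 5077.564.
Ratio = (89/37)² = 5.786.

5.786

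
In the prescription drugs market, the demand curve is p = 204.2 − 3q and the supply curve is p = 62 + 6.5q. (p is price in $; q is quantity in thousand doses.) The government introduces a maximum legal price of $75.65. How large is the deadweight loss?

$786.58 thousand

Competitive equilibrium: 204.2 − 3q = 62 + 6.5q → q* = 14.9684, p* = 159.2947.
At the ceiling p = 75.65, quantity supplied = (75.65 − 62)/6.5 = 2.1.
Willingness to pay at q' = 2.1: 204.2 − 3·2.1 = 197.9.
Δq = 14.9684 − 2.1 = 12.8684; wedge = 197.9 − 75.65 = 122.25.
Welfare loss = ½ × 12.8684 × 122.25 = $786.58 thousand.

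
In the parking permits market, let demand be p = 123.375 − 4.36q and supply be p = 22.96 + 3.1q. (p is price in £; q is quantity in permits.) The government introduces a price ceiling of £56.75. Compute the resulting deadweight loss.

£24.45

Competitive equilibrium: 123.375 − 4.36q = 22.96 + 3.1q → q* = 13.4605, p* = 64.6874.
At the ceiling p = 56.75, quantity supplied = (56.75 − 22.96)/3.1 = 10.9.
Willingness to pay at q' = 10.9: 123.375 − 4.36·10.9 = 75.851.
Δq = 13.4605 − 10.9 = 2.5605; wedge = 75.851 − 56.75 = 19.101.
The triangle = ½ × 2.5605 × 19.101 = £24.45.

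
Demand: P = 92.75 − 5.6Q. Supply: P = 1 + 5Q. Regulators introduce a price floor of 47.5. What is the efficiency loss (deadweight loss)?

1.75

Competitive equilibrium: 92.75 − 5.6Q = 1 + 5Q → Q* = 8.6557, P* = 44.2783.
At the floor P = 47.5, quantity demanded = (92.75 − 47.5)/5.6 = 8.0804.
Sellers' marginal cost at Q' = 8.0804: 1 + 5·8.0804 = 41.402.
ΔQ = 8.6557 − 8.0804 = 0.5753; wedge = 47.5 − 41.402 = 6.098.
Deadweight loss = ½ × 0.5753 × 6.098 = 1.75.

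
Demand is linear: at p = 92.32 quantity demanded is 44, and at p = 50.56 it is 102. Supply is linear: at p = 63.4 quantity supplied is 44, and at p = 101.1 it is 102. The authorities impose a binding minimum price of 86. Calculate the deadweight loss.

104.17

Demand slope = (50.56 − 92.32)/(102 − 44) = −0.72, so p = 124 − 0.72q.
Supply slope = (101.1 − 63.4)/(102 − 44) = 0.65, so p = 34.8 + 0.65q.
Competitive equilibrium: 124 − 0.72q = 34.8 + 0.65q → q* = 65.1095, p* = 77.1212.
At the floor p = 86, quantity demanded = (124 − 86)/0.72 = 52.7778.
Sellers' marginal cost at q' = 52.7778: 34.8 + 0.65·52.7778 = 69.1056.
Δq = 65.1095 − 52.7778 = 12.3317; wedge = 86 − 69.1056 = 16.8944.
DWL = ½ × 12.3317 × 16.8944 = 104.17.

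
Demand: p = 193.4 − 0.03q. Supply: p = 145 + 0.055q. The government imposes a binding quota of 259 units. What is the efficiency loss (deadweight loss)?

Competitive equilibrium: 193.4 − 0.03q = 145 + 0.055q → q* = 569.4118, p* = 176.3176.
At q = 259: demand price = 193.4 − 0.03·259 = 185.63; supply price = 145 + 0.055·259 = 159.245.
Δq = 569.4118 − 259 = 310.4118; wedge = 185.63 − 159.245 = 26.385.
Welfare loss = ½ × 310.4118 × 26.385 = 4095.11.

4095.11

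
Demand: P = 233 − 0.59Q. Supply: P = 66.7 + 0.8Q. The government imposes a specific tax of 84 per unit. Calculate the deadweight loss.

2538.13

Competitive equilibrium: 233 − 0.59Q = 66.7 + 0.8Q → Q* = 119.6403, P* = 162.4122.
With the tax, the buyer price exceeds the seller price by 84: (233 − 0.59Q) − (66.7 + 0.8Q) = 84 → Q' = 59.2086.
ΔQ = 119.6403 − 59.2086 = 60.4317; the wedge equals the tax, 84.
The triangle = ½ × 60.4317 × 84 = 2538.13.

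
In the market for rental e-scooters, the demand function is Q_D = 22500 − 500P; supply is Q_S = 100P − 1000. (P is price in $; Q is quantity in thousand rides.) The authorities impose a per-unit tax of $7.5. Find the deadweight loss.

In inverse form: demand P = 45 − 0.002Q, supply P = 10 + 0.01Q.
Competitive equilibrium: 45 − 0.002Q = 10 + 0.01Q → Q* = 2916.6667, P* = 39.1667.
With the tax, the buyer price exceeds the seller price by 7.5: (45 − 0.002Q) − (10 + 0.01Q) = 7.5 → Q' = 2291.6667.
ΔQ = 2916.6667 − 2291.6667 = 625; the wedge equals the tax, 7.5.
Welfare loss = ½ × 625 × 7.5 = $2343.75 thousand.

$2343.75 thousand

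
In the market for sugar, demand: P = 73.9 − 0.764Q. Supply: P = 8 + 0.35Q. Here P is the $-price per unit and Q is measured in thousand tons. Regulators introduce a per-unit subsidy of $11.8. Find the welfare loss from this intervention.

$62.50 thousand

Competitive equilibrium: 73.9 − 0.764Q = 8 + 0.35Q → Q* = 59.1562, P* = 28.7047.
The subsidy lowers effective supply by 11.8: P = 0.35Q − 3.8.
New quantity: 73.9 − 0.764Q = 0.35Q − 3.8 → Q' = 69.7487.
Overproduction ΔQ = 69.7487 − 59.1562 = 10.5925; wedge = subsidy = 11.8.
DWL = ½ × 10.5925 × 11.8 = $62.50 thousand.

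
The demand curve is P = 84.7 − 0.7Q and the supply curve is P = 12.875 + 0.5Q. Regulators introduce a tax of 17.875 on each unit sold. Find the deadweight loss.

Competitive equilibrium: 84.7 − 0.7Q = 12.875 + 0.5Q → Q* = 59.8542, P* = 42.8021.
With the tax, the buyer price exceeds the seller price by 17.875: (84.7 − 0.7Q) − (12.875 + 0.5Q) = 17.875 → Q' = 44.9583.
ΔQ = 59.8542 − 44.9583 = 14.8959; the wedge equals the tax, 17.875.
Deadweight loss = ½ × 14.8959 × 17.875 = 133.13.

133.13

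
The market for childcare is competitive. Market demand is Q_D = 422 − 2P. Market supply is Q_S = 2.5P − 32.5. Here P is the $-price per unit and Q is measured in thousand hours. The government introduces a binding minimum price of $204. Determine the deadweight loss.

In inverse form: demand P = 211 − 0.5Q, supply P = 13 + 0.4Q.
Competitive equilibrium: 211 − 0.5Q = 13 + 0.4Q → Q* = 220, P* = 101.
At the floor P = 204, quantity demanded = (211 − 204)/0.5 = 14.
Sellers' marginal cost at Q' = 14: 13 + 0.4·14 = 18.6.
ΔQ = 220 − 14 = 206; wedge = 204 − 18.6 = 185.4.
The triangle = ½ × 206 × 185.4 = $19096.20 thousand.

$19096.20 thousand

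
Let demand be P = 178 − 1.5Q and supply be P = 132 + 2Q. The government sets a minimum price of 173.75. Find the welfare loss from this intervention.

Competitive equilibrium: 178 − 1.5Q = 132 + 2Q → Q* = 13.1429, P* = 158.2857.
At the floor P = 173.75, quantity demanded = (178 − 173.75)/1.5 = 2.8333.
Sellers' marginal cost at Q' = 2.8333: 132 + 2·2.8333 = 137.6666.
ΔQ = 13.1429 − 2.8333 = 10.3096; wedge = 173.75 − 137.6666 = 36.0834.
DWL = ½ × 10.3096 × 36.0834 = 186.

186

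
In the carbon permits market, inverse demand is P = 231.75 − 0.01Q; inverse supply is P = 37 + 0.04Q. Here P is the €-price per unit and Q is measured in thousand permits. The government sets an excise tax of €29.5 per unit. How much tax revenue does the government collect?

€97497.50 thousand

Competitive equilibrium: 231.75 − 0.01Q = 37 + 0.04Q → Q* = 3895, P* = 192.8.
With the tax, the buyer price exceeds the seller price by 29.5: (231.75 − 0.01Q) − (37 + 0.04Q) = 29.5 → Q' = 3305.
Tax revenue = 29.5 × 3305 = €97497.50 thousand.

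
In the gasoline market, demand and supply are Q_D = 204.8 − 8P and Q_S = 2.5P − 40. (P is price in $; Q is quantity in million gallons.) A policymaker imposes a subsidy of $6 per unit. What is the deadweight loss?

In inverse form: demand P = 25.6 − 0.125Q, supply P = 16 + 0.4Q.
Competitive equilibrium: 25.6 − 0.125Q = 16 + 0.4Q → Q* = 18.2857, P* = 23.3143.
The subsidy lowers effective supply by 6: P = 10 + 0.4Q.
New quantity: 25.6 − 0.125Q = 10 + 0.4Q → Q' = 29.7143.
Overproduction ΔQ = 29.7143 − 18.2857 = 11.4286; wedge = subsidy = 6.
DWL = ½ × 11.4286 × 6 = $34.29 million.

$34.29 million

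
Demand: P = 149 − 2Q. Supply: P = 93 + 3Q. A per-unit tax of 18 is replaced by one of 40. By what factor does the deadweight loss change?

4.938

Competitive equilibrium: 149 − 2Q = 93 + 3Q → Q* = 11.2, P* = 126.6.
For a per-unit tax t: ΔQ = t/5, so DWL = ½·t·(t/5) = t²/10.
At t = 18: DWL = 32.4. At t = 40: DWL = 160.
Ratio = (40/18)² = 4.938.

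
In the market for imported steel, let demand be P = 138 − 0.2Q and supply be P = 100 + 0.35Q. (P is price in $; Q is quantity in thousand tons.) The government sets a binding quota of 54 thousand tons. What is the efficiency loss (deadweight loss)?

Competitive equilibrium: 138 − 0.2Q = 100 + 0.35Q → Q* = 69.0909, P* = 124.1818.
At Q = 54: demand price = 138 − 0.2·54 = 127.2; supply price = 100 + 0.35·54 = 118.9.
ΔQ = 69.0909 − 54 = 15.0909; wedge = 127.2 − 118.9 = 8.3.
DWL = ½ × 15.0909 × 8.3 = $62.63 thousand.

$62.63 thousand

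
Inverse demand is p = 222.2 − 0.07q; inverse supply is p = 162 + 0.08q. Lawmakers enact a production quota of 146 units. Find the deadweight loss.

Competitive equilibrium: 222.2 − 0.07q = 162 + 0.08q → q* = 401.3333, p* = 194.1067.
At q = 146: demand price = 222.2 − 0.07·146 = 211.98; supply price = 162 + 0.08·146 = 173.68.
Δq = 401.3333 − 146 = 255.3333; wedge = 211.98 − 173.68 = 38.3.
DWL = ½ × 255.3333 × 38.3 = 4889.63.

4889.63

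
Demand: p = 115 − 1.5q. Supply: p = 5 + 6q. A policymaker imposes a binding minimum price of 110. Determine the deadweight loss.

Competitive equilibrium: 115 − 1.5q = 5 + 6q → q* = 14.6667, p* = 93.
At the floor p = 110, quantity demanded = (115 − 110)/1.5 = 3.3333.
Sellers' marginal cost at q' = 3.3333: 5 + 6·3.3333 = 24.9998.
Δq = 14.6667 − 3.3333 = 11.3334; wedge = 110 − 24.9998 = 85.0002.
DWL = ½ × 11.3334 × 85.0002 = 481.67.

481.67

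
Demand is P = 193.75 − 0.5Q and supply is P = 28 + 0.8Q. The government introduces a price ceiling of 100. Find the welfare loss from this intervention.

914.06

Competitive equilibrium: 193.75 − 0.5Q = 28 + 0.8Q → Q* = 127.5, P* = 130.
At the ceiling P = 100, quantity supplied = (100 − 28)/0.8 = 90.
Willingness to pay at Q' = 90: 193.75 − 0.5·90 = 148.75.
ΔQ = 127.5 − 90 = 37.5; wedge = 148.75 − 100 = 48.75.
The triangle = ½ × 37.5 × 48.75 = 914.06.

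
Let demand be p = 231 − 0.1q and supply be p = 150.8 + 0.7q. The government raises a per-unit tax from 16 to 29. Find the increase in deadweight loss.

Competitive equilibrium: 231 − 0.1q = 150.8 + 0.7q → q* = 100.25, p* = 220.975.
For a per-unit tax t: Δq = t/0.8, so DWL = ½·t·(t/0.8) = t²/1.6.
At t = 16: DWL = 160. At t = 29: DWL = 525.625.
Increase = 525.625 − 160 = 365.625.

365.625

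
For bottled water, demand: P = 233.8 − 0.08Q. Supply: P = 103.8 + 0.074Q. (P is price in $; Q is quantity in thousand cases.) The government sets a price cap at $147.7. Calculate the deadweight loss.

Competitive equilibrium: 233.8 − 0.08Q = 103.8 + 0.074Q → Q* = 844.15584, P* = 166.26753.
At the ceiling P = 147.7, quantity supplied = (147.7 − 103.8)/0.074 = 593.24324.
Willingness to pay at Q' = 593.24324: 233.8 − 0.08·593.24324 = 186.34054.
ΔQ = 844.15584 − 593.24324 = 250.9126; wedge = 186.34054 − 147.7 = 38.64054.
Welfare loss = ½ × 250.9126 × 38.64054 = $4847.70 thousand.

$4847.70 thousand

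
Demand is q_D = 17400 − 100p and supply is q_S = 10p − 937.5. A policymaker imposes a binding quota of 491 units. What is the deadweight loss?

In inverse form: demand p = 174 − 0.01q, supply p = 93.75 + 0.1q.
Competitive equilibrium: 174 − 0.01q = 93.75 + 0.1q → q* = 729.5455, p* = 166.7045.
At q = 491: demand price = 174 − 0.01·491 = 169.09; supply price = 93.75 + 0.1·491 = 142.85.
Δq = 729.5455 − 491 = 238.5455; wedge = 169.09 − 142.85 = 26.24.
Deadweight loss = ½ × 238.5455 × 26.24 = 3129.72.

3129.72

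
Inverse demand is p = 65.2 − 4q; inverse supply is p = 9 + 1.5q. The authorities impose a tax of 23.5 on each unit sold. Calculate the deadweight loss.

Competitive equilibrium: 65.2 − 4q = 9 + 1.5q → q* = 10.2182, p* = 24.3273.
With the tax, the buyer price exceeds the seller price by 23.5: (65.2 − 4q) − (9 + 1.5q) = 23.5 → q' = 5.9455.
Δq = 10.2182 − 5.9455 = 4.2727; the wedge equals the tax, 23.5.
Welfare loss = ½ × 4.2727 × 23.5 = 50.20.

50.20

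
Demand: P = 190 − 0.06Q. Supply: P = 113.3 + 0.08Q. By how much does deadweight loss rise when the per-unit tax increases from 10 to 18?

Competitive equilibrium: 190 − 0.06Q = 113.3 + 0.08Q → Q* = 547.8571, P* = 157.1286.
For a per-unit tax t: ΔQ = t/0.14, so DWL = ½·t·(t/0.14) = t²/0.28.
At t = 10: DWL = 357.143. At t = 18: DWL = 1157.143.
Increase = 1157.143 − 357.143 = 800.

800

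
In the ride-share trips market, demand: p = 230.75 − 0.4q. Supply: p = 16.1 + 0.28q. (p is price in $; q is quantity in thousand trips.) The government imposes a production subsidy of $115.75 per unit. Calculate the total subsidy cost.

$56240.88 thousand

Competitive equilibrium: 230.75 − 0.4q = 16.1 + 0.28q → q* = 315.66176, p* = 104.48529.
The subsidy lowers effective supply by 115.75: p = 0.28q − 99.65.
New quantity: 230.75 − 0.4q = 0.28q − 99.65 → q' = 485.88235.
Total subsidy cost = 115.75 × 485.88235 = $56240.88 thousand.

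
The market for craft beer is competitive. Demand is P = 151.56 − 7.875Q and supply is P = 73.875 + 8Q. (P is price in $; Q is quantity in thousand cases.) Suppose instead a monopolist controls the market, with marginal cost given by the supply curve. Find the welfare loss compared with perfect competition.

$20.90 thousand

Competitive equilibrium: 151.56 − 7.875Q = 73.875 + 8Q → Q* = 4.8935, P* = 113.0233.
Marginal revenue: MR = 151.56 − 15.75Q. Set MR = MC: 151.56 − 15.75Q = 73.875 + 8Q → Q_m = 3.2709.
Price P_m = 151.56 − 7.875·3.2709 = 125.8017; MC(Q_m) = 73.875 + 8·3.2709 = 100.0422.
Competitive Q* = 4.8935, so ΔQ = 1.6226; wedge = 125.8017 − 100.0422 = 25.7595.
Deadweight loss = ½ × 1.6226 × 25.7595 = $20.90 thousand.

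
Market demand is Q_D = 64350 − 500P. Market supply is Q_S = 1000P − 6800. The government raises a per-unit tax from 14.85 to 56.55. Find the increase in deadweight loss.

496230

In inverse form: demand P = 128.7 − 0.002Q, supply P = 6.8 + 0.001Q.
Competitive equilibrium: 128.7 − 0.002Q = 6.8 + 0.001Q → Q* = 40633.3333, P* = 47.4333.
For a per-unit tax t: ΔQ = t/0.003, so DWL = ½·t·(t/0.003) = t²/0.006.
At t = 14.85: DWL = 36753.75. At t = 56.55: DWL = 532983.75.
Increase = 532983.75 − 36753.75 = 496230.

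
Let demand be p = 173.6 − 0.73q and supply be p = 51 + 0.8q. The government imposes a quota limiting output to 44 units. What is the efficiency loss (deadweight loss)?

Competitive equilibrium: 173.6 − 0.73q = 51 + 0.8q → q* = 80.1307, p* = 115.1046.
At q = 44: demand price = 173.6 − 0.73·44 = 141.48; supply price = 51 + 0.8·44 = 86.2.
Δq = 80.1307 − 44 = 36.1307; wedge = 141.48 − 86.2 = 55.28.
The triangle = ½ × 36.1307 × 55.28 = 998.65.

998.65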